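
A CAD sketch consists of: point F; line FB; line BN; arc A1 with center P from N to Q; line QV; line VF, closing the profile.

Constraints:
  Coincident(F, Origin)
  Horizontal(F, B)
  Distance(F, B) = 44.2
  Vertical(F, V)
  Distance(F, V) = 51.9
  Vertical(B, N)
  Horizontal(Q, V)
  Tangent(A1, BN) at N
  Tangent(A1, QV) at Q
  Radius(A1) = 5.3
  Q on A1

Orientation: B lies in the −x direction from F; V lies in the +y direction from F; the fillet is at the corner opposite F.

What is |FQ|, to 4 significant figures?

64.86

F is at the origin; F and B share the same y with |FB| = 44.2 and B on the −x side, so B = (-44.20, 0.000). F and V share the same x with |FV| = 51.9 and V on the +y side, so V = (0.000, 51.90). The virtual corner opposite F is at (-44.20, 51.90). A1 meets BN tangentially, so PN is at right angles to BN and tangency of A1 to QV means the radius PQ is perpendicular to QV, with radius 5.3, so the center P sits 5.3 in from both sides at P = (-38.90, 46.60). That places the tangent points at N = (-44.20, 46.60) on BN and Q = (-38.90, 51.90) on QV. Then |FQ| = |Q − F| = 64.86.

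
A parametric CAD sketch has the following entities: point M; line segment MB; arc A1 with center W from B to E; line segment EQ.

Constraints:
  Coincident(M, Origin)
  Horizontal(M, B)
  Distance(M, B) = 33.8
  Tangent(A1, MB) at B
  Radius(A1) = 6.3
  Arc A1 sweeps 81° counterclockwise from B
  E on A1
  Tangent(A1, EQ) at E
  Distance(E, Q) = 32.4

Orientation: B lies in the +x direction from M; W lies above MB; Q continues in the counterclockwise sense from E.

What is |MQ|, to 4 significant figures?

58.53

M is at the origin; MB is horizontal with |MB| = 33.8 and B on the +x side, so B = (33.80, 0.000). Tangency of A1 to MB means the radius WB is perpendicular to MB, so W = B + (0, 6.3) = (33.80, 6.300). On A1, B sits at bearing -90° from W; an 81° counterclockwise sweep puts E at bearing -9°, so E = W + 6.3·(cos -9°, sin -9°) = (40.02, 5.314). Tangency of A1 to EQ means the radius WE is perpendicular to EQ, so EQ runs along (−sin -9°, cos -9°); with |EQ| = 32.4, Q = (45.09, 37.32). Then |MQ| = |Q − M| = 58.53.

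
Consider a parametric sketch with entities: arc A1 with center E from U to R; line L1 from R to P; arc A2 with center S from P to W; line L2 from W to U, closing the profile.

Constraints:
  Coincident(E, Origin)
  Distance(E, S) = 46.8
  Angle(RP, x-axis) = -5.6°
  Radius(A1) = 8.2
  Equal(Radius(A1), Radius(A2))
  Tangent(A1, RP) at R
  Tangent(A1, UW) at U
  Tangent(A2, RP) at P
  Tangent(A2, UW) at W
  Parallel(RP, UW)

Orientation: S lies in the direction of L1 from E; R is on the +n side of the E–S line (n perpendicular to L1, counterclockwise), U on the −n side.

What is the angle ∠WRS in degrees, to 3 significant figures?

9.37°

Tangency of A1 to both parallel lines with radius 8.2 puts R and U at E ± 8.2·n: R = (0.800, 8.16), U = (-0.800, -8.16). Equal radii place P and W the same way about S: P = S + 8.2·n = (47.4, 3.59), W = S − 8.2·n = (45.8, -12.7). Then cos ∠WRS = RW·RS / (|RW||RS|), giving 9.37°.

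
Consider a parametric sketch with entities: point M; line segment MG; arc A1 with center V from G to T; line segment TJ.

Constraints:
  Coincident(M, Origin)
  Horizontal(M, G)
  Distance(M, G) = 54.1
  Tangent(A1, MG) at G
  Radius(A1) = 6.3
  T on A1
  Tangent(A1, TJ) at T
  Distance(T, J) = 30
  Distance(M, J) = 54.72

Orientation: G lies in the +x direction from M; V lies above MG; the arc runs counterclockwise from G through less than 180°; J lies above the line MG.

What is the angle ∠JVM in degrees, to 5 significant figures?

74.152°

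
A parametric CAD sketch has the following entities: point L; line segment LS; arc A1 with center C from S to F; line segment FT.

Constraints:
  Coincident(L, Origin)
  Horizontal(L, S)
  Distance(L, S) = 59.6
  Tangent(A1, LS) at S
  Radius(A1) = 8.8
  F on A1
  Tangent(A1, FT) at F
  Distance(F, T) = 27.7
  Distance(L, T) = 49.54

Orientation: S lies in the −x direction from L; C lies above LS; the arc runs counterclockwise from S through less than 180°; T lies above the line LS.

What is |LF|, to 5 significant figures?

51.927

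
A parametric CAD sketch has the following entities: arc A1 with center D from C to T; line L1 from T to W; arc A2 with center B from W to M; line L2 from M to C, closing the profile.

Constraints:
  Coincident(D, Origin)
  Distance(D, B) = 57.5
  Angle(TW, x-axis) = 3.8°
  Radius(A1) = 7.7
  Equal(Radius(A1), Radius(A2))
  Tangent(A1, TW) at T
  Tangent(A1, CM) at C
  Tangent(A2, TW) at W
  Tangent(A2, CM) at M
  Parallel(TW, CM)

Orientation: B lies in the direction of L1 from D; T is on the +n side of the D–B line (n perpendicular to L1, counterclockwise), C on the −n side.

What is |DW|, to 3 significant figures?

58.0

The slot axis is L1's direction at 3.8°, so u = (cos 3.8°, sin 3.8°) = (0.998, 0.0663) and n = (−sin 3.8°, cos 3.8°) = (-0.0663, 0.998). D is at the origin and B lies 57.5 along u from D, so B = 57.5·u = (57.4, 3.81). Tangency of A1 to both parallel lines with radius 7.7 puts T and C at D ± 7.7·n: T = (-0.510, 7.68), C = (0.510, -7.68). Equal radii place W and M the same way about B: W = B + 7.7·n = (56.9, 11.5), M = B − 7.7·n = (57.9, -3.87). Then |DW| = |W − D| = 58.0.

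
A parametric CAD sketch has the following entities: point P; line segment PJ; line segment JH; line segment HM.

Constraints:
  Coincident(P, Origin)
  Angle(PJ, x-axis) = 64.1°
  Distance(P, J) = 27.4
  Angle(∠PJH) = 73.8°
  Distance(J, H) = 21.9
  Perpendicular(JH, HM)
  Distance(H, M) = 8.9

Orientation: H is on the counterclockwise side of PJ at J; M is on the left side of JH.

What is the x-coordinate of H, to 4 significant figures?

-9.619

P is at the origin; PJ runs at 64.1° with length 27.4, so J = 27.4·(cos 64.1°, sin 64.1°) = (11.97, 24.65). ∠PJH = 73.8°, so JH runs at 64.1° + (180° − 73.8°) = 170.3° from the x-axis; with |JH| = 21.9, H = J + 21.9·(cos 170.3°, sin 170.3°) = (-9.619, 28.34). So H.x = -9.619.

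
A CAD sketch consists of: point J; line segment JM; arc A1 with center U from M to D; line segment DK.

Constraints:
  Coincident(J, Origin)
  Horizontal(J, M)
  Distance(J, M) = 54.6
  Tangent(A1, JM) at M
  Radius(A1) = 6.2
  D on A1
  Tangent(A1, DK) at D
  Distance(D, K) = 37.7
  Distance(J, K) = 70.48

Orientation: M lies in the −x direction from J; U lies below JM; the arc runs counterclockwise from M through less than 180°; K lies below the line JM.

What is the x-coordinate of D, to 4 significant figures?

-60.72

J is at the origin; J and M share the same y with |JM| = 54.6 and M on the −x side, so M = (-54.60, 0.000). The tangent condition forces UM to be normal to JM, so U = M + (0, -6.2) = (-54.60, -6.200). Since UD ⟂ DK (tangency), |UK| = √(6.2² + 37.7²) = 38.21 regardless of where D sits on A1. So K lies on both circle(J, 70.48) and circle(U, 38.21); the below-JM intersection is K = (-54.73, -44.41). D is the foot of the tangent from K: D = (-60.72, -7.185).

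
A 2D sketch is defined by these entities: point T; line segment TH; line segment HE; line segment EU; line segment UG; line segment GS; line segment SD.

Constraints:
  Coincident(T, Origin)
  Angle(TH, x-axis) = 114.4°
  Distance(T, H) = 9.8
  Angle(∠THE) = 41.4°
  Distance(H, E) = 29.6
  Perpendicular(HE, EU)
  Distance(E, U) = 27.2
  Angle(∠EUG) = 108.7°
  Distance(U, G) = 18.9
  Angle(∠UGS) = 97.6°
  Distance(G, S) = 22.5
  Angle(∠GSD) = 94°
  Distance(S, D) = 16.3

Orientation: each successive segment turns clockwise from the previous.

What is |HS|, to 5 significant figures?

13.202

T is at the origin; TH runs at 114.4° with length 9.8, so H = (-4.0484, 8.9247). ∠THE = 41.4° gives HE at -24.200° from the x-axis; with |HE| = 29.6, E = (22.950, -3.2090). HE is perpendicular to EU, so EU runs at -114.20°; with |EU| = 27.2, U = (11.800, -28.019). ∠EUG = 108.7° gives UG at 174.50° from the x-axis; with |UG| = 18.9, G = (-7.0126, -26.207). ∠UGS = 97.6° gives GS at 92.100° from the x-axis; with |GS| = 22.5, S = (-7.8370, -3.7223). Then |HS| = |S − H| = 13.202.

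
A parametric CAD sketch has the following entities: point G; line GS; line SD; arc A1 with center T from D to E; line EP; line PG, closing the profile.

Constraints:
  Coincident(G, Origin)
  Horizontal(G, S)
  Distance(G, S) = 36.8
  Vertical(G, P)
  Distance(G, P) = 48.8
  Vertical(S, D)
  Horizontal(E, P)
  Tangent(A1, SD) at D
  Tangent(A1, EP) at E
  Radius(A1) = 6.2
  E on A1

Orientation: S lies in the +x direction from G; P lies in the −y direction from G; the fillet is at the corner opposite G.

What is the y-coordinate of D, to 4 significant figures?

-42.60

G is at the origin; G and S share the same y with |GS| = 36.8 and S on the +x side, so S = (36.80, 0.000). GP is vertical with |GP| = 48.8 and P on the −y side, so P = (0.000, -48.80). The virtual corner opposite G is at (36.80, -48.80). The tangent condition forces TD to be normal to SD and since A1 is tangent to EP there, TE ⟂ EP, with radius 6.2, so the center T sits 6.2 in from both sides at T = (30.60, -42.60). That places the tangent points at D = (36.80, -42.60) on SD and E = (30.60, -48.80) on EP. So D.y = -42.60.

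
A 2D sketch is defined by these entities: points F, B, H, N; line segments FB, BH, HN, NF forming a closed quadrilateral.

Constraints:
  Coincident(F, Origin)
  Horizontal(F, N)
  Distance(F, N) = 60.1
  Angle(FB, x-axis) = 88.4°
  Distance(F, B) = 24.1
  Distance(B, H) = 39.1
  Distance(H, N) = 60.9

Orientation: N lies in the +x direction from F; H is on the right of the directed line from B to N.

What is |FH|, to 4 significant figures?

15.05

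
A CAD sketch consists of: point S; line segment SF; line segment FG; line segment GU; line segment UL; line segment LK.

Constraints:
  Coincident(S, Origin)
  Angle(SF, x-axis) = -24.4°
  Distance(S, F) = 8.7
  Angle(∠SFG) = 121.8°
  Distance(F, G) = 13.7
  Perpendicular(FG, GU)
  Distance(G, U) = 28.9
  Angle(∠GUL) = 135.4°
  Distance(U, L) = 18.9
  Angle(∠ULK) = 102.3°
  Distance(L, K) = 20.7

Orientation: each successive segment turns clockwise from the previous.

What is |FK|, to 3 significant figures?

35.6

S is at the origin; SF runs at -24.4° with length 8.7, so F = (7.92, -3.59). ∠SFG = 121.8° gives FG at -82.6° from the x-axis; with |FG| = 13.7, G = (9.69, -17.2). FG ⟂ GU, so GU runs at -173°; with |GU| = 28.9, U = (-19.0, -20.9). ∠GUL = 135.4° gives UL at 143° from the x-axis; with |UL| = 18.9, L = (-34.0, -9.48). ∠ULK = 102.3° gives LK at 65.1° from the x-axis; with |LK| = 20.7, K = (-25.3, 9.30). Then |FK| = |K − F| = 35.6.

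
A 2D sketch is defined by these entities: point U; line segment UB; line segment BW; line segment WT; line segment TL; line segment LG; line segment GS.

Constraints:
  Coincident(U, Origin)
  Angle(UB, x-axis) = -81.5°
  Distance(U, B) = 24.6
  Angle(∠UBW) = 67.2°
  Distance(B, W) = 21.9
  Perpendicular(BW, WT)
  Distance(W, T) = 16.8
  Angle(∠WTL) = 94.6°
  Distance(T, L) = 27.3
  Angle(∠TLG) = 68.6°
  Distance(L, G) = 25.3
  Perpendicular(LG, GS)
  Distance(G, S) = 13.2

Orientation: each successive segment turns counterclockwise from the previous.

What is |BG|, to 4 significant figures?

5.600

∠WTL = 94.6° gives TL at -153.3° from the x-axis; with |TL| = 27.3, L = (-10.77, -10.86). ∠TLG = 68.6° gives LG at -41.90° from the x-axis; with |LG| = 25.3, G = (8.063, -27.76). Then |BG| = |G − B| = 5.600.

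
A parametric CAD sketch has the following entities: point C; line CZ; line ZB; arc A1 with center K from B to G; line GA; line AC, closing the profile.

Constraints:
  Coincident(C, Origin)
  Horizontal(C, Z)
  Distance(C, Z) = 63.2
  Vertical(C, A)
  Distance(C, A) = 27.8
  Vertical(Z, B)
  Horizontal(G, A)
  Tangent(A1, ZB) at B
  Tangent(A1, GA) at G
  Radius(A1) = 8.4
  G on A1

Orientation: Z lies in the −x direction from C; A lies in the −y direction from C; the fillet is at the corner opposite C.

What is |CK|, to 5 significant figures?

58.133

C is at the origin; CZ is horizontal with |CZ| = 63.2 and Z on the −x side, so Z = (-63.200, 0.0000). C and A share the same x with |CA| = 27.8 and A on the −y side, so A = (0.0000, -27.800). The virtual corner opposite C is at (-63.200, -27.800). Since A1 is tangent to ZB there, KB ⟂ ZB and the tangent condition forces KG to be normal to GA, with radius 8.4, so the center K sits 8.4 in from both sides at K = (-54.800, -19.400). Then |CK| = |K − C| = 58.133.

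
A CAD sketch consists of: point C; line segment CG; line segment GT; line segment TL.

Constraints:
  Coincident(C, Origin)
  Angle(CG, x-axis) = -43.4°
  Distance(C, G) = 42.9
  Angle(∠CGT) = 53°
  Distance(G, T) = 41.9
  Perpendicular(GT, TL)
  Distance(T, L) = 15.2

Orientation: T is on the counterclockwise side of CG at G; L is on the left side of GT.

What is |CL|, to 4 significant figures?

24.94

C is at the origin; CG runs at -43.4° with length 42.9, so G = 42.9·(cos -43.4°, sin -43.4°) = (31.17, -29.48). ∠CGT = 53.0°, so GT runs at -43.4° + (180° − 53.0°) = 83.60° from the x-axis; with |GT| = 41.9, T = G + 41.9·(cos 83.60°, sin 83.60°) = (35.84, 12.16). The perpendicularity gives TL at right angles to GT; with |TL| = 15.2 on the left of GT, L = T + 15.2·(-0.9938, 0.1115) = (20.74, 13.86). Then |CL| = |L − C| = 24.94.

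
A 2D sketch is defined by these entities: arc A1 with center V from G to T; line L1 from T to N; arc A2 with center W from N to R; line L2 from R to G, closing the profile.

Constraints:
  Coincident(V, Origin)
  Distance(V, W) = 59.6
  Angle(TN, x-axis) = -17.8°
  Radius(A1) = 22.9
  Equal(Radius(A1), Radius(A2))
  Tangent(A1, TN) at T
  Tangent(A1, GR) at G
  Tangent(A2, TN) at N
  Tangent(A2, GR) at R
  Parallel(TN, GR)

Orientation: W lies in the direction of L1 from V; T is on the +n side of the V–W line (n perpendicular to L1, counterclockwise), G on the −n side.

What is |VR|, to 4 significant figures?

63.85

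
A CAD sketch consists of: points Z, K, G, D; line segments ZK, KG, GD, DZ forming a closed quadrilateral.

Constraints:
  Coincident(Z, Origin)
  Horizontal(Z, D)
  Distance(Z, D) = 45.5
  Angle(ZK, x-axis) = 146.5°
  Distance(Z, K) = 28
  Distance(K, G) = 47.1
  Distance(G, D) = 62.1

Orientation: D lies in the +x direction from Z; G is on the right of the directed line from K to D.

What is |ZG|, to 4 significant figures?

30.85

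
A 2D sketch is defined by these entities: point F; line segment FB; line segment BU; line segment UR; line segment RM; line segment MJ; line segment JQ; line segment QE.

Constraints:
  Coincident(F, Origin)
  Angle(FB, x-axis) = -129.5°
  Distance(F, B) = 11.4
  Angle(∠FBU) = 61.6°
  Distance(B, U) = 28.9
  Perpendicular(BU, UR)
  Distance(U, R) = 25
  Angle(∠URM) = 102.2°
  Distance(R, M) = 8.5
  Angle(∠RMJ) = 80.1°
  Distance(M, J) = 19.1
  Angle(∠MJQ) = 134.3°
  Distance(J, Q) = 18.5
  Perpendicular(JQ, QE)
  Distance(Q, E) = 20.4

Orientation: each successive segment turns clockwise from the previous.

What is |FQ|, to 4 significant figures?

31.36

F is at the origin; FB runs at -129.5° with length 11.4, so B = (-7.251, -8.797). ∠FBU = 61.6° gives BU at 112.1° from the x-axis; with |BU| = 28.9, U = (-18.12, 17.98). BU ⟂ UR, so UR runs at 22.10°; with |UR| = 25.0, R = (5.039, 27.39). ∠URM = 102.2° gives RM at -55.70° from the x-axis; with |RM| = 8.5, M = (9.829, 20.36). ∠RMJ = 80.1° gives MJ at -155.6° from the x-axis; with |MJ| = 19.1, J = (-7.565, 12.47). ∠MJQ = 134.3° gives JQ at 158.7° from the x-axis; with |JQ| = 18.5, Q = (-24.80, 19.19). Then |FQ| = |Q − F| = 31.36.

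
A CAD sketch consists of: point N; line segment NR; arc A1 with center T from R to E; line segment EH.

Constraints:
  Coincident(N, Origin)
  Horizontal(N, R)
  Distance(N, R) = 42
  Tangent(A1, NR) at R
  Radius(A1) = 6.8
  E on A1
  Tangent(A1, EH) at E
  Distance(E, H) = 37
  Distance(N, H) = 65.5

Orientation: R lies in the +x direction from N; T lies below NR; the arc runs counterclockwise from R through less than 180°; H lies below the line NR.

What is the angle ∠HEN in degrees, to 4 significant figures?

125.1°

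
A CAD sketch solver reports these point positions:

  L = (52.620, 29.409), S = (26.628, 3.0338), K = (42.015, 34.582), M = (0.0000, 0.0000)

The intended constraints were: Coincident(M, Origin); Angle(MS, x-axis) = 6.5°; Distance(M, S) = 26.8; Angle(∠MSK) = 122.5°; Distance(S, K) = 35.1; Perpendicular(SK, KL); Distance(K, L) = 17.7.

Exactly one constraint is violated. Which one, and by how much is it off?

Distance(K, L) = 17.7 — off by 5.90.

M = (0.00, 0.00) ✓; MS at 6.500° ✓; |MS| = 26.80 ✓; ∠MSK = 122.5° ✓; |SK| = 35.10 ✓; ∠(SK, KL) = 90.00° ✓; |KL| = 11.80 ✗.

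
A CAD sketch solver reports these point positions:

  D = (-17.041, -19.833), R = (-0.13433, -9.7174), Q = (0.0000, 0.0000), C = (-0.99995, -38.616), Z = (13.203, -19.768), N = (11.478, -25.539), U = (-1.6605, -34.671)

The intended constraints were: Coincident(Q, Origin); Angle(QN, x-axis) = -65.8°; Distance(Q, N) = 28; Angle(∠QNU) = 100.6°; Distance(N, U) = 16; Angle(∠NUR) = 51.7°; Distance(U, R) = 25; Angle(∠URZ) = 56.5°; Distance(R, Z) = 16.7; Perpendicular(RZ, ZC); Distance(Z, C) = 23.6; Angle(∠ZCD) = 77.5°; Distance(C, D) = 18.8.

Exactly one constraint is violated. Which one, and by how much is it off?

Distance(C, D) = 18.8 — off by 5.90.

Q = (0.00, 0.00) ✓; QN at -65.80° ✓; |QN| = 28.00 ✓; ∠QNU = 100.6° ✓; |NU| = 16.00 ✓; ∠NUR = 51.70° ✓; |UR| = 25.00 ✓; ∠URZ = 56.50° ✓; |RZ| = 16.70 ✓; ∠(RZ, ZC) = 90.00° ✓; |ZC| = 23.60 ✓; ∠ZCD = 77.50° ✓; |CD| = 24.70 ✗.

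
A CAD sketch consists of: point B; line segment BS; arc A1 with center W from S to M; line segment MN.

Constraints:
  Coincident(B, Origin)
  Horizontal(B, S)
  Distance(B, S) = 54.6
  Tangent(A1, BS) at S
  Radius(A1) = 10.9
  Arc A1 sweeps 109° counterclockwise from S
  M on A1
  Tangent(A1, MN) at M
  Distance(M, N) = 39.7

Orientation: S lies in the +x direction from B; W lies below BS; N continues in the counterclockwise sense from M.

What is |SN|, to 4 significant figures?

52.05

B is at the origin; B and S share the same y with |BS| = 54.6 and S on the +x side, so S = (54.60, 0.000). Since A1 is tangent to BS there, WS ⟂ BS, so W = S + (0, -10.9) = (54.60, -10.90). On A1, S sits at bearing 90° from W; a 109° counterclockwise sweep puts M at bearing 199°, so M = W + 10.9·(cos 199°, sin 199°) = (44.29, -14.45). Tangency of A1 to MN means the radius WM is perpendicular to MN, so MN runs along (−sin 199°, cos 199°); with |MN| = 39.7, N = (57.22, -51.99). Then |SN| = |N − S| = 52.05.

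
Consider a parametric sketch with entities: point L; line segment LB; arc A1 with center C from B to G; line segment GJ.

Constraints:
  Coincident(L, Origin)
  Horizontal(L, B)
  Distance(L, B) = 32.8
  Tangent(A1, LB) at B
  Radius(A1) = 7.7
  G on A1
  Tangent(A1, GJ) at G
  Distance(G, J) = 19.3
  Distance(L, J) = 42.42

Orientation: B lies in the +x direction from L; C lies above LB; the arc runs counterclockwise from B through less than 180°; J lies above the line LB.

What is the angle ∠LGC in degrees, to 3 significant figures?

9.93°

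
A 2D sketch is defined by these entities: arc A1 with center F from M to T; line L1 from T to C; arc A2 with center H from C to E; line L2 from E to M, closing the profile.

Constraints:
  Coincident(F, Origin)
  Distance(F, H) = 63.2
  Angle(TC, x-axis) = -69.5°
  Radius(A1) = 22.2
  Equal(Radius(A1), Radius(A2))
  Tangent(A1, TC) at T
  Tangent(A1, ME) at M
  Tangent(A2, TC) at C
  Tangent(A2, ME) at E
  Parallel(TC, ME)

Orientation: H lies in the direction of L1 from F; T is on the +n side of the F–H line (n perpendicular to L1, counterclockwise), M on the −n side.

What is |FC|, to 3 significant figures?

67.0

Tangency of A1 to both parallel lines with radius 22.2 puts T and M at F ± 22.2·n: T = (20.8, 7.77), M = (-20.8, -7.77). Equal radii place C and E the same way about H: C = H + 22.2·n = (42.9, -51.4), E = H − 22.2·n = (1.34, -67.0). Then |FC| = |C − F| = 67.0.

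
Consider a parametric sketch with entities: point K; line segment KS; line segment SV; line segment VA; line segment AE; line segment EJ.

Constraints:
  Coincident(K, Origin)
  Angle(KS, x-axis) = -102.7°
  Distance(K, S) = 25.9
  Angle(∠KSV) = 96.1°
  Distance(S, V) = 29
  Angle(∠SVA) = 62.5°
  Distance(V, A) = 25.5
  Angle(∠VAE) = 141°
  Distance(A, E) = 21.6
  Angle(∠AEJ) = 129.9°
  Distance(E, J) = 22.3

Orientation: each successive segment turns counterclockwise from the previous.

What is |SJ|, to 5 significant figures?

30.963

∠VAE = 141.0° gives AE at 137.70° from the x-axis; with |AE| = 21.6, E = (1.9256, 5.1316). ∠AEJ = 129.9° gives EJ at -172.20° from the x-axis; with |EJ| = 22.3, J = (-20.168, 2.1052). Then |SJ| = |J − S| = 30.963.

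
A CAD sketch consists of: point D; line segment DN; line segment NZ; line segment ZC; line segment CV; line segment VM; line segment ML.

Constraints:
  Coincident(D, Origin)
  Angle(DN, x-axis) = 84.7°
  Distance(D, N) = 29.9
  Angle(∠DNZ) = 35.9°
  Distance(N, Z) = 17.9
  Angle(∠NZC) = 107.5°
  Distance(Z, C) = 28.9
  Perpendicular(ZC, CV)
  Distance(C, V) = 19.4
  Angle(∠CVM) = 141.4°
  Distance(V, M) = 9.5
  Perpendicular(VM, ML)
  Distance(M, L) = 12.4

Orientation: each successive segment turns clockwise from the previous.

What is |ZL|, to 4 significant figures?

23.25

D is at the origin; DN runs at 84.7° with length 29.9, so N = (2.762, 29.77). ∠DNZ = 35.9° gives NZ at -59.40° from the x-axis; with |NZ| = 17.9, Z = (11.87, 14.36). ∠NZC = 107.5° gives ZC at -131.9° from the x-axis; with |ZC| = 28.9, C = (-7.427, -7.146). ZC ⟂ CV, so CV runs at 138.1°; with |CV| = 19.4, V = (-21.87, 5.810). ∠CVM = 141.4° gives VM at 99.50° from the x-axis; with |VM| = 9.5, M = (-23.43, 15.18). VM ⟂ ML, so ML runs at 9.500°; with |ML| = 12.4, L = (-11.20, 17.23). Then |ZL| = |L − Z| = 23.25.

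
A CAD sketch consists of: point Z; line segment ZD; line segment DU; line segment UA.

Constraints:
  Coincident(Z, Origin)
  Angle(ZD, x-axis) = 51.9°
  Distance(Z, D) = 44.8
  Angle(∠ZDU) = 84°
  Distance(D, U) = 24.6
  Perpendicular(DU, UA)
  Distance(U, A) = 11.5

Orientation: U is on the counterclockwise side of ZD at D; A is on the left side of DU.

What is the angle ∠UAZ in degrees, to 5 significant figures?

148.93°

∠ZDU = 84.0°, so DU runs at 51.9° + (180° − 84.0°) = 147.90° from the x-axis; with |DU| = 24.6, U = D + 24.6·(cos 147.90°, sin 147.90°) = (6.8040, 48.327). The perpendicularity gives UA at right angles to DU; with |UA| = 11.5 on the left of DU, A = U + 11.5·(-0.53140, -0.84712) = (0.69292, 38.585). Then cos ∠UAZ = AU·AZ / (|AU||AZ|), giving 148.93°.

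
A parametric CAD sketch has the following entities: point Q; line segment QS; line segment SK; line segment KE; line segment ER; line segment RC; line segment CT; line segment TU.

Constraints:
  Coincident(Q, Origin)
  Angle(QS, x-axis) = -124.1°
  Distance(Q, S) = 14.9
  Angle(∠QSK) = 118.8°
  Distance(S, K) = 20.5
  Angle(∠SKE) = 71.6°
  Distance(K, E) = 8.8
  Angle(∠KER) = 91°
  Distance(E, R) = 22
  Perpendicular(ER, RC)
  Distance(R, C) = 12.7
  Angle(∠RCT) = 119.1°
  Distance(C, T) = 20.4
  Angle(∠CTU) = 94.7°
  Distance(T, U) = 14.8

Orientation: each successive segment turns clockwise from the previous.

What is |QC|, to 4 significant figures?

24.64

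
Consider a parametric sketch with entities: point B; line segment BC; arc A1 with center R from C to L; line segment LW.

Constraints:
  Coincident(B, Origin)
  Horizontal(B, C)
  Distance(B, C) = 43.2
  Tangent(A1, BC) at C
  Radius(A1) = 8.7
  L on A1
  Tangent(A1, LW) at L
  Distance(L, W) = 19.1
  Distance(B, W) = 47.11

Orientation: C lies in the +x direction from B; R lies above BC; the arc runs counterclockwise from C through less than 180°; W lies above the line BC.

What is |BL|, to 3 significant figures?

51.8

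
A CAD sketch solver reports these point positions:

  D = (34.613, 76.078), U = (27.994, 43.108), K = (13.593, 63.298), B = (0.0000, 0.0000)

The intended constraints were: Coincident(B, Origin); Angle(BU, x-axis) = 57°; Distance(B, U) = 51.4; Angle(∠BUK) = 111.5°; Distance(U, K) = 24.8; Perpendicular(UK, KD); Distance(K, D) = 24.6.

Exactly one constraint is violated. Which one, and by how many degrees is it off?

Perpendicular(UK, KD) — off by 4.20°.

B = (0.00, 0.00) ✓; BU at 57.00° ✓; |BU| = 51.40 ✓; ∠BUK = 111.5° ✓; |UK| = 24.80 ✓; ∠(UK, KD) = 94.20° ✗; |KD| = 24.60 ✓.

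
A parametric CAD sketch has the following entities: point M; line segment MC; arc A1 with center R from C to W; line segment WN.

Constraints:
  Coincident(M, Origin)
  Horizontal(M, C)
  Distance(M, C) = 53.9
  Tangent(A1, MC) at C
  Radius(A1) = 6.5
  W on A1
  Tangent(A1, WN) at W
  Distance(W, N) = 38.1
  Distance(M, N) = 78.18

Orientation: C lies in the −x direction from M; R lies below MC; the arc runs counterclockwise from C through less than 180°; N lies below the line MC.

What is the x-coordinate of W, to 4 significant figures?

-60.35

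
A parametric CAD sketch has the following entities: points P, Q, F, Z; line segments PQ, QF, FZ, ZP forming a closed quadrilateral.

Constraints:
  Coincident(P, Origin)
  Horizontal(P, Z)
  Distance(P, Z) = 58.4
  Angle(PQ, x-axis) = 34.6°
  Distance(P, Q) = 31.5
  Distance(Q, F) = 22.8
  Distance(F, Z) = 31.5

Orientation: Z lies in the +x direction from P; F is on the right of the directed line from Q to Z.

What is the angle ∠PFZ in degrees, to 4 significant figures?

161.0°

P is at the origin; P and Z share the same y with |PZ| = 58.4 and Z in +x, so Z = (58.4, 0). PQ runs at 34.6° with |PQ| = 31.5, so Q = (25.93, 17.89). F is determined by |QF| = 22.8 and |FZ| = 31.5 together: it lies at the intersection of circle(Q, 22.8) and circle(Z, 31.5). With |QZ| = 37.07, the foot of the radical line on QZ is 12.16 from Q and the perpendicular offset is √(22.8² − 12.16²) = 19.28. Taking the right-of-QZ solution: F = (27.28, -4.873).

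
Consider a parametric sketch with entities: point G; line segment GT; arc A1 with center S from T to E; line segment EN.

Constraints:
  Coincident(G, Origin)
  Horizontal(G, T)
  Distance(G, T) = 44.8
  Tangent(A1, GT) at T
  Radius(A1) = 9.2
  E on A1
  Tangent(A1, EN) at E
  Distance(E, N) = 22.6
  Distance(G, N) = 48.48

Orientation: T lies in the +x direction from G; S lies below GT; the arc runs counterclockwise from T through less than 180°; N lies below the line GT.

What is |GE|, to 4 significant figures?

36.85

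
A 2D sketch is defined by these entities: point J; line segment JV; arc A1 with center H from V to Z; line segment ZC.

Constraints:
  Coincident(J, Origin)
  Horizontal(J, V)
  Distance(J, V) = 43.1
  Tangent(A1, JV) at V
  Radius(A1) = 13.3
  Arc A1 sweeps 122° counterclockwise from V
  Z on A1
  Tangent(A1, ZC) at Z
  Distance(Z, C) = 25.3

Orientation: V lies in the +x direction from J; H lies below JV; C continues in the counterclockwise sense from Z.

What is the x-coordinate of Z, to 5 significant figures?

31.821

Tangency of A1 to JV means the radius HV is perpendicular to JV, so H = V + (0, -13.3) = (43.100, -13.300). On A1, V sits at bearing 90° from H; a 122° counterclockwise sweep puts Z at bearing 212°, so Z = H + 13.3·(cos 212°, sin 212°) = (31.821, -20.348). So Z.x = 31.821.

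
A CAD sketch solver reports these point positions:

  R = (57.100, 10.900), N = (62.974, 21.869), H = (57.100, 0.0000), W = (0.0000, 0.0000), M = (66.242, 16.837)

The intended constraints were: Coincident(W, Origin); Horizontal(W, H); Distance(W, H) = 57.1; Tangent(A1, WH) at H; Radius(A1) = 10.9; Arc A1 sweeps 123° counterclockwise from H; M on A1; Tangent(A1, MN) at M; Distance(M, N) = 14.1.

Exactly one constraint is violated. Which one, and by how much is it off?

Distance(M, N) = 14.1 — off by 8.10.

W = (0.00, 0.00) ✓; W.y = 0.00, H.y = 0.00 ✓; |WH| = 57.10 ✓; ∠(RH, HW) = 90.00° ✓; |RH| = 10.90 ✓; bearing(R→M) − bearing(R→H) = 123.0° ✓; |RM| = 10.90 ✓; ∠(RM, MN) = 90.00° ✓; |MN| = 6.000 ✗.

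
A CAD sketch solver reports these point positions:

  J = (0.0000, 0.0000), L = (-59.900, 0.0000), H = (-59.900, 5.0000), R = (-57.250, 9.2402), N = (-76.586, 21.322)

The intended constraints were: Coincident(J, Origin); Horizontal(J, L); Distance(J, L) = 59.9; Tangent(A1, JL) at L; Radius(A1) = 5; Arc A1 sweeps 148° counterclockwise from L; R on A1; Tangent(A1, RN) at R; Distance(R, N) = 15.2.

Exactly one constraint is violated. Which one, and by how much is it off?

Distance(R, N) = 15.2 — off by 7.60.

J = (0.00, 0.00) ✓; J.y = 0.00, L.y = 0.00 ✓; |JL| = 59.90 ✓; ∠(HL, LJ) = 90.00° ✓; |HL| = 5.000 ✓; bearing(H→R) − bearing(H→L) = 148.0° ✓; |HR| = 5.000 ✓; ∠(HR, RN) = 89.99° ✓; |RN| = 22.80 ✗.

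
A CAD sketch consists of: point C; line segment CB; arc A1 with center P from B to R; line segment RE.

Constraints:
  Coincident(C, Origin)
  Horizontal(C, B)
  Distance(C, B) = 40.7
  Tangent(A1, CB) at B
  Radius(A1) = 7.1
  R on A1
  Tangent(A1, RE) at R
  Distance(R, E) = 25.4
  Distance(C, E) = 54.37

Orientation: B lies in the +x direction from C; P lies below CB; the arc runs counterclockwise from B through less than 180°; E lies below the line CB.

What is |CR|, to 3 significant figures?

35.4

C is at the origin; C and B share the same y with |CB| = 40.7 and B on the +x side, so B = (40.7, 0.00). Since A1 is tangent to CB there, PB ⟂ CB, so P = B + (0, -7.1) = (40.7, -7.10). Since PR ⟂ RE (tangency), |PE| = √(7.1² + 25.4²) = 26.4 regardless of where R sits on A1. So E lies on both circle(C, 54.37) and circle(P, 26.4); the below-CB intersection is E = (42.9, -33.4). R is the foot of the tangent from E: R = (34.0, -9.58).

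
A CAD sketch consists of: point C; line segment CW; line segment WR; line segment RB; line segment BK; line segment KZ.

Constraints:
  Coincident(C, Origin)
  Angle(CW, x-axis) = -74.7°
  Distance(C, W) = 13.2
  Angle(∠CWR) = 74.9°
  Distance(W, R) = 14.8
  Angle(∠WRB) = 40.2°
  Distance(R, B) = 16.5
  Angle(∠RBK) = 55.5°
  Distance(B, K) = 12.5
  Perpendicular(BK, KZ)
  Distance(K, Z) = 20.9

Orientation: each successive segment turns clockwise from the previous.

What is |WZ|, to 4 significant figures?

22.09

C is at the origin; CW runs at -74.7° with length 13.2, so W = (3.483, -12.73). ∠CWR = 74.9° gives WR at -179.8° from the x-axis; with |WR| = 14.8, R = (-11.32, -12.78). ∠WRB = 40.2° gives RB at 40.40° from the x-axis; with |RB| = 16.5, B = (1.249, -2.090). ∠RBK = 55.5° gives BK at -84.10° from the x-axis; with |BK| = 12.5, K = (2.534, -14.52). BK ⟂ KZ, so KZ runs at -174.1°; with |KZ| = 20.9, Z = (-18.26, -16.67). Then |WZ| = |Z − W| = 22.09.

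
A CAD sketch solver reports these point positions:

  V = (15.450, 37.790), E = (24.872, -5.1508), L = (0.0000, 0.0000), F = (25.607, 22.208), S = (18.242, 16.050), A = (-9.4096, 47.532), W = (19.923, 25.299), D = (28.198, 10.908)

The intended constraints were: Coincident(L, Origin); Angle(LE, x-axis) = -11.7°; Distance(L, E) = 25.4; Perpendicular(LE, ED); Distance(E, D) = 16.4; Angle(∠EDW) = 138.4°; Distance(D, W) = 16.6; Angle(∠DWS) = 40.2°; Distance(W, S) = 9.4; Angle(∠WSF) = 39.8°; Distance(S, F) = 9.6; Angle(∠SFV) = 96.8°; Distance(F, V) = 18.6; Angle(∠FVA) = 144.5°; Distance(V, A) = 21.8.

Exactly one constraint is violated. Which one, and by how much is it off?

Distance(V, A) = 21.8 — off by 4.90.

L = (0.00, 0.00) ✓; LE at -11.70° ✓; |LE| = 25.40 ✓; ∠(LE, ED) = 90.00° ✓; |ED| = 16.40 ✓; ∠EDW = 138.4° ✓; |DW| = 16.60 ✓; ∠DWS = 40.20° ✓; |WS| = 9.401 ✓; ∠WSF = 39.80° ✓; |SF| = 9.600 ✓; ∠SFV = 96.80° ✓; |FV| = 18.60 ✓; ∠FVA = 144.5° ✓; |VA| = 26.70 ✗.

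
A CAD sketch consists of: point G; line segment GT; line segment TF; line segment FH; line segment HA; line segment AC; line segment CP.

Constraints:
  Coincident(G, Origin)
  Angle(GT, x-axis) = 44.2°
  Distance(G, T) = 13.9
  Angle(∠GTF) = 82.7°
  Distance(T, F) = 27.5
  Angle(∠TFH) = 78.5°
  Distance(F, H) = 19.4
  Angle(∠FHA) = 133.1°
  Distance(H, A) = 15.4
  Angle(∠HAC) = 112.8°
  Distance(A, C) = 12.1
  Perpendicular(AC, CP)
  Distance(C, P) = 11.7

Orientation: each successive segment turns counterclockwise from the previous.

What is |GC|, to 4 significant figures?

6.343

G is at the origin; GT runs at 44.2° with length 13.9, so T = (9.965, 9.691). ∠GTF = 82.7° gives TF at 141.5° from the x-axis; with |TF| = 27.5, F = (-11.56, 26.81). ∠TFH = 78.5° gives FH at -117.0° from the x-axis; with |FH| = 19.4, H = (-20.36, 9.524). ∠FHA = 133.1° gives HA at -70.10° from the x-axis; with |HA| = 15.4, A = (-15.12, -4.956). ∠HAC = 112.8° gives AC at -2.900° from the x-axis; with |AC| = 12.1, C = (-3.038, -5.568). Then |GC| = |C − G| = 6.343.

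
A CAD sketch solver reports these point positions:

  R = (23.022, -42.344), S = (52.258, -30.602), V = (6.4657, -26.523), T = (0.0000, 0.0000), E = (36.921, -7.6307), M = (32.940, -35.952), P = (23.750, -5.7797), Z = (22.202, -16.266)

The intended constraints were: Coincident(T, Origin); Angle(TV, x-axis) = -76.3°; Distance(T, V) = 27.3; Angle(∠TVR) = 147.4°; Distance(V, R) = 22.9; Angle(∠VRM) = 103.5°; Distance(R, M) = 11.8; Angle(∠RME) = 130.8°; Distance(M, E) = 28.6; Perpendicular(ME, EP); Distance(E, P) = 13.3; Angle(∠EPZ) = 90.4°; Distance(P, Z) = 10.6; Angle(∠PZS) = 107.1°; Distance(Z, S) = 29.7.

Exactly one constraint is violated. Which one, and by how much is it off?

Distance(Z, S) = 29.7 — off by 3.60.

T = (0.00, 0.00) ✓; TV at -76.30° ✓; |TV| = 27.30 ✓; ∠TVR = 147.4° ✓; |VR| = 22.90 ✓; ∠VRM = 103.5° ✓; |RM| = 11.80 ✓; ∠RME = 130.8° ✓; |ME| = 28.60 ✓; ∠(ME, EP) = 90.00° ✓; |EP| = 13.30 ✓; ∠EPZ = 90.40° ✓; |PZ| = 10.60 ✓; ∠PZS = 107.1° ✓; |ZS| = 33.30 ✗.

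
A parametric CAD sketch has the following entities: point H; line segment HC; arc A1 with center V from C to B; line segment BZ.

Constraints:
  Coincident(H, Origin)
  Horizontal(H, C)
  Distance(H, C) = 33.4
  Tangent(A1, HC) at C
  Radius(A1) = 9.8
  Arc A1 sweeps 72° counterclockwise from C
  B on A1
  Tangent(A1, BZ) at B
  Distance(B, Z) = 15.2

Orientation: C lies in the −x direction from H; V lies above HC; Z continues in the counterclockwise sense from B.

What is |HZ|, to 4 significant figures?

28.75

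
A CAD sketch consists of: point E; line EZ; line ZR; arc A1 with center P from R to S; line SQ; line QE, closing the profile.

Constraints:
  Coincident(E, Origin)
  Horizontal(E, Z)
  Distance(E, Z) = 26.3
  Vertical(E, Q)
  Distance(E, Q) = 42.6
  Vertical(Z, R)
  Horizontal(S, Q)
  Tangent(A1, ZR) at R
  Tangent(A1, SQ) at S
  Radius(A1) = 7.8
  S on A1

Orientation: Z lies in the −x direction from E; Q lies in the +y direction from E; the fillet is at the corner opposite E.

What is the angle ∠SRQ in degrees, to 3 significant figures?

28.5°

E is at the origin; E and Z share the same y with |EZ| = 26.3 and Z on the −x side, so Z = (-26.3, 0.00). E and Q share the same x with |EQ| = 42.6 and Q on the +y side, so Q = (0.00, 42.6). The virtual corner opposite E is at (-26.3, 42.6). Tangency of A1 to ZR means the radius PR is perpendicular to ZR and A1 meets SQ tangentially, so PS is at right angles to SQ, with radius 7.8, so the center P sits 7.8 in from both sides at P = (-18.5, 34.8). That places the tangent points at R = (-26.3, 34.8) on ZR and S = (-18.5, 42.6) on SQ. Then cos ∠SRQ = RS·RQ / (|RS||RQ|), giving 28.5°.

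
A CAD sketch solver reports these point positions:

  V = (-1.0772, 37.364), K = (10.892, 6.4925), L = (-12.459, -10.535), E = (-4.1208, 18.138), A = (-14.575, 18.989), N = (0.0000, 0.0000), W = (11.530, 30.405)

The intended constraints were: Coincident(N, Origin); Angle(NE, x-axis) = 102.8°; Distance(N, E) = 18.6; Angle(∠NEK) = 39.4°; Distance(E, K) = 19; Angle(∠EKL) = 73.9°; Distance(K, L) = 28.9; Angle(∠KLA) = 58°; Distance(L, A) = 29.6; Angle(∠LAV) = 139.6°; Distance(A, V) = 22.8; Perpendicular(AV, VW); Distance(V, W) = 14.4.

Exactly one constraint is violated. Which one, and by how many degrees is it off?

Perpendicular(AV, VW) — off by 7.40°.

N = (0.00, 0.00) ✓; NE at 102.8° ✓; |NE| = 18.60 ✓; ∠NEK = 39.40° ✓; |EK| = 19.00 ✓; ∠EKL = 73.90° ✓; |KL| = 28.90 ✓; ∠KLA = 58.00° ✓; |LA| = 29.60 ✓; ∠LAV = 139.6° ✓; |AV| = 22.80 ✓; ∠(AV, VW) = 82.60° ✗; |VW| = 14.40 ✓.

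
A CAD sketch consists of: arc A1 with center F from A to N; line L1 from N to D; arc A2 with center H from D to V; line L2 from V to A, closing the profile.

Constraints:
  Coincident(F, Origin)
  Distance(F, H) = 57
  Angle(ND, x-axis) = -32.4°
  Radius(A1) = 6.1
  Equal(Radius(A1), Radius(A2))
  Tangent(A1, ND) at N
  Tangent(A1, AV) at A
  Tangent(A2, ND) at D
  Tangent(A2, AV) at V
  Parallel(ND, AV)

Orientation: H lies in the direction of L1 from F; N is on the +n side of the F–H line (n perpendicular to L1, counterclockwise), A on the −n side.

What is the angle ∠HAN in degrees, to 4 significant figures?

83.89°

The slot axis is L1's direction at -32.4°, so u = (cos -32.4°, sin -32.4°) = (0.8443, -0.5358) and n = (−sin -32.4°, cos -32.4°) = (0.5358, 0.8443). F is at the origin and H lies 57.0 along u from F, so H = 57.0·u = (48.13, -30.54). Tangency of A1 to both parallel lines with radius 6.1 puts N and A at F ± 6.1·n: N = (3.269, 5.150), A = (-3.269, -5.150). Then cos ∠HAN = AH·AN / (|AH||AN|), giving 83.89°.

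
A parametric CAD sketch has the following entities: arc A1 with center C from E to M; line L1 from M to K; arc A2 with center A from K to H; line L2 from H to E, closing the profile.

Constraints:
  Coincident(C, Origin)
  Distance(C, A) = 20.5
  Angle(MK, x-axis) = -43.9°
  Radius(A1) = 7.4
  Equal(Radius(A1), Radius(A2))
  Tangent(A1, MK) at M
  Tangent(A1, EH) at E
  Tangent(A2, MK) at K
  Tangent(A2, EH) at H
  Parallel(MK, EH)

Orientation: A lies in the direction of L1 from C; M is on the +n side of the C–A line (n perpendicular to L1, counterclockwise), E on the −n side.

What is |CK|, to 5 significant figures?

21.795

The slot axis is L1's direction at -43.9°, so u = (cos -43.9°, sin -43.9°) = (0.72055, -0.69340) and n = (−sin -43.9°, cos -43.9°) = (0.69340, 0.72055). C is at the origin and A lies 20.5 along u from C, so A = 20.5·u = (14.771, -14.215). Tangency of A1 to both parallel lines with radius 7.4 puts M and E at C ± 7.4·n: M = (5.1312, 5.3321), E = (-5.1312, -5.3321). Equal radii place K and H the same way about A: K = A + 7.4·n = (19.902, -8.8827), H = A − 7.4·n = (9.6401, -19.547). Then |CK| = |K − C| = 21.795.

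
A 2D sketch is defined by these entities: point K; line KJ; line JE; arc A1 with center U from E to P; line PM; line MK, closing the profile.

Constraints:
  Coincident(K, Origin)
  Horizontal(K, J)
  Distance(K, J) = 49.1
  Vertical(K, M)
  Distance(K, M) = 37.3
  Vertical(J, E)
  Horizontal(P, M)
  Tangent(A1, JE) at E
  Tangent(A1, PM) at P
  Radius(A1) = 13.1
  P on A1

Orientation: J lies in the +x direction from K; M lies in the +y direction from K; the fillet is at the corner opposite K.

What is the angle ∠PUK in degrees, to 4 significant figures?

123.9°

The virtual corner opposite K is at (49.10, 37.30). Since A1 is tangent to JE there, UE ⟂ JE and the tangent condition forces UP to be normal to PM, with radius 13.1, so the center U sits 13.1 in from both sides at U = (36.00, 24.20). That places the tangent points at E = (49.10, 24.20) on JE and P = (36.00, 37.30) on PM. Then cos ∠PUK = UP·UK / (|UP||UK|), giving 123.9°.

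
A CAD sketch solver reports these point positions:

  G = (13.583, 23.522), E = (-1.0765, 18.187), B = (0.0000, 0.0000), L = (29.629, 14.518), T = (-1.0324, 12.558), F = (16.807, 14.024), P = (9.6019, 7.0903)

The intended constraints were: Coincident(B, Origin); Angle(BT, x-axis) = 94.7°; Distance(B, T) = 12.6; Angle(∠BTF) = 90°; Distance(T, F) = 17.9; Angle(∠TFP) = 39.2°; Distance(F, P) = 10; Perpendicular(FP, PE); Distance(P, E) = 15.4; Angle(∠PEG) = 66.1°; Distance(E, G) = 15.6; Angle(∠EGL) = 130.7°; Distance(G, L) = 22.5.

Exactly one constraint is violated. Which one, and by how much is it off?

Distance(G, L) = 22.5 — off by 4.10.

B = (0.00, 0.00) ✓; BT at 94.70° ✓; |BT| = 12.60 ✓; ∠BTF = 90.00° ✓; |TF| = 17.90 ✓; ∠TFP = 39.20° ✓; |FP| = 9.999 ✓; ∠(FP, PE) = 90.00° ✓; |PE| = 15.40 ✓; ∠PEG = 66.10° ✓; |EG| = 15.60 ✓; ∠EGL = 130.7° ✓; |GL| = 18.40 ✗.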